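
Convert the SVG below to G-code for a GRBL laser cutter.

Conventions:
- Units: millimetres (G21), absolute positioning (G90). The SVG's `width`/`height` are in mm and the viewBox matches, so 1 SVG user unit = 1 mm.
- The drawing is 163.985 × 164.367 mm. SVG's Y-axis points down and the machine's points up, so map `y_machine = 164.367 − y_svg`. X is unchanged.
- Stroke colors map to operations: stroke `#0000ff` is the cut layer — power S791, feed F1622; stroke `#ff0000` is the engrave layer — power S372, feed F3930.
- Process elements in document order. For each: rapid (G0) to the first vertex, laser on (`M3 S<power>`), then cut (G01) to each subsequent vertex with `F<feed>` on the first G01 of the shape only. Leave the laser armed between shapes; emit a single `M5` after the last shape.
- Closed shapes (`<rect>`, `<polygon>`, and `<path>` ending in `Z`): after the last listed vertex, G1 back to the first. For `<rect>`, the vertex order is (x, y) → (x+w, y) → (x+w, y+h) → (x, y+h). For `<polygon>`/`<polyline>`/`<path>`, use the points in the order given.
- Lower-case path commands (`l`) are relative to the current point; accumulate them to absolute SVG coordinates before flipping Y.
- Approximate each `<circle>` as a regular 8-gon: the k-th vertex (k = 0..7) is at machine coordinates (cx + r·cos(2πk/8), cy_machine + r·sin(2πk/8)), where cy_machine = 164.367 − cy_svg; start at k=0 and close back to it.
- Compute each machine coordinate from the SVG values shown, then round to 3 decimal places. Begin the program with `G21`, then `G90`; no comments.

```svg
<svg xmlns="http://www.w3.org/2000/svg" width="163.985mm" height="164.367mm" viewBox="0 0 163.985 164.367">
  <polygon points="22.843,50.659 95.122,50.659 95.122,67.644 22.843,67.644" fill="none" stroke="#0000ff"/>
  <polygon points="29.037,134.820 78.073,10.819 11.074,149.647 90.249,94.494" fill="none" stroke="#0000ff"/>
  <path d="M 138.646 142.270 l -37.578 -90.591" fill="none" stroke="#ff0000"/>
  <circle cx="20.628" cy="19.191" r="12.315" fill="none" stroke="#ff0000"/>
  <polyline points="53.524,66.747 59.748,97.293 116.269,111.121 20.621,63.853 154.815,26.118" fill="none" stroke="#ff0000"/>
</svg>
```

G21
G90
G0 X22.843 Y113.708
M3 S791
G01 X95.122 Y113.708 F1622
G01 X95.122 Y96.723
G01 X22.843 Y96.723
G01 X22.843 Y113.708
G0 X29.037 Y29.547
M3 S791
G01 X78.073 Y153.548 F1622
G01 X11.074 Y14.720
G01 X90.249 Y69.873
G01 X29.037 Y29.547
G0 X138.646 Y22.097
M3 S372
G01 X101.068 Y112.688 F3930
G0 X32.943 Y145.176
M3 S372
G01 X29.336 Y153.884 F3930
G01 X20.628 Y157.491
G01 X11.920 Y153.884
G01 X8.313 Y145.176
G01 X11.920 Y136.468
G01 X20.628 Y132.861
G01 X29.336 Y136.468
G01 X32.943 Y145.176
G0 X53.524 Y97.620
M3 S372
G01 X59.748 Y67.074 F3930
G01 X116.269 Y53.246
G01 X20.621 Y100.514
G01 X154.815 Y138.249
M5

Since the viewBox matches the mm dimensions, user units are millimetres directly. The only transform is the Y-flip y_m = 164.367 − y_svg.

Shape 1 is a rectangle drawn with `<polygon>`. Its stroke #0000ff means cut at S791, F1622. After flipping Y the toolpath is (22.843,113.708) → (95.122,113.708) → (95.122,96.723) → (22.843,96.723) → (22.843,113.708), returning to the start.

Shape 2 is a closed polygon drawn with `<polygon>`. Its stroke #0000ff means cut at S791, F1622. After flipping Y the toolpath is (29.037,29.547) → (78.073,153.548) → (11.074,14.720) → (90.249,69.873) → (29.037,29.547), returning to the start.

Shape 3 is a line segment drawn with `<path>`. Its stroke #ff0000 means engrave at S372, F3930. After flipping Y the toolpath is (138.646,22.097) → (101.068,112.688).

Shape 4 is a circle drawn with `<circle>`. Its stroke #ff0000 means engrave at S372, F3930. After flipping Y the toolpath is (32.943,145.176) → (29.336,153.884) → (20.628,157.491) → (11.920,153.884) → (8.313,145.176) → (11.920,136.468) → (20.628,132.861) → (29.336,136.468) → (32.943,145.176), returning to the start.

Shape 5 is a open polyline drawn with `<polyline>`. Its stroke #ff0000 means engrave at S372, F3930. After flipping Y the toolpath is (53.524,97.620) → (59.748,67.074) → (116.269,53.246) → (20.621,100.514) → (154.815,138.249).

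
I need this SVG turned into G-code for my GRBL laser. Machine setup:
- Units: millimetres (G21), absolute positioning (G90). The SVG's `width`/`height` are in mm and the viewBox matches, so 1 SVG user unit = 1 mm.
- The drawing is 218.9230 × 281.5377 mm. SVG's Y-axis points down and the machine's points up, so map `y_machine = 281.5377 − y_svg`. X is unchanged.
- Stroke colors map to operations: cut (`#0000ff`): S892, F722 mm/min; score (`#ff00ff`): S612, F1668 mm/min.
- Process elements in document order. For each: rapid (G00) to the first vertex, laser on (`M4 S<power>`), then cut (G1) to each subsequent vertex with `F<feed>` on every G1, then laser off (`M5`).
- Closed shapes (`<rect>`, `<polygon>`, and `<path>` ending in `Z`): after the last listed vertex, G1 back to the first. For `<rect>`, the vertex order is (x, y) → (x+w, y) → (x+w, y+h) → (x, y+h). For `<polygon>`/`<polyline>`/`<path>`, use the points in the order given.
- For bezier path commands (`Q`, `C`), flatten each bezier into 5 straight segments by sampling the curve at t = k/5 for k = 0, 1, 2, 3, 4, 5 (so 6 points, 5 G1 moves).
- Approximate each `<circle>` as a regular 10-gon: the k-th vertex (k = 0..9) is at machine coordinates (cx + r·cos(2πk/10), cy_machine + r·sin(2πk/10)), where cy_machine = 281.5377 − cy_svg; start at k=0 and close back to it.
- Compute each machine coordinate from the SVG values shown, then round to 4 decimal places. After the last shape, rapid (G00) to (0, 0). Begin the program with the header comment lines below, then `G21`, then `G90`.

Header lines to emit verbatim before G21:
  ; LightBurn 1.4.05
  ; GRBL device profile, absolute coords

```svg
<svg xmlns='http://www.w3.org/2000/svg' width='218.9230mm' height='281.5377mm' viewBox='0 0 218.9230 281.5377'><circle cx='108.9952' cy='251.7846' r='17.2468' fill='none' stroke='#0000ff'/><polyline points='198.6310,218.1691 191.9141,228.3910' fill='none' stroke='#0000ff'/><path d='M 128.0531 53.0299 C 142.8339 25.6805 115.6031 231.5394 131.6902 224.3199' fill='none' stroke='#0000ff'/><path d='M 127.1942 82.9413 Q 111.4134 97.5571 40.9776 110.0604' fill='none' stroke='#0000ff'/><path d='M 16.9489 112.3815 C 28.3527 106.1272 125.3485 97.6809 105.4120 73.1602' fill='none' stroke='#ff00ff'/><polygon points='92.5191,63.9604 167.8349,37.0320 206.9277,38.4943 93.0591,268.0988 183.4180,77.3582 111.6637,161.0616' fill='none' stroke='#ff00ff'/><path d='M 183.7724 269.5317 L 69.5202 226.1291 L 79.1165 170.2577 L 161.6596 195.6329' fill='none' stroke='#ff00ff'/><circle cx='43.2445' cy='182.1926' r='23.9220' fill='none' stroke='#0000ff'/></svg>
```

; LightBurn 1.4.05
; GRBL device profile, absolute coords
G21
G90
G00 X126.2420 Y29.7531
M4 S892
G1 X122.9482 Y39.8905 F722
G1 X114.3248 Y46.1558 F722
G1 X103.6656 Y46.1558 F722
G1 X95.0422 Y39.8905 F722
G1 X91.7484 Y29.7531 F722
G1 X95.0422 Y19.6157 F722
G1 X103.6656 Y13.3504 F722
G1 X114.3248 Y13.3504 F722
G1 X122.9482 Y19.6157 F722
G1 X126.2420 Y29.7531 F722
M5
G00 X198.6310 Y63.3686
M4 S892
G1 X191.9141 Y53.1467 F722
M5
G00 X128.0531 Y228.5078
M4 S892
G1 X132.5628 Y220.5027 F722
G1 X131.0856 Y177.9494 F722
G1 X127.7172 Y122.2697 F722
G1 X126.5535 Y74.8852 F722
G1 X131.6902 Y57.2178 F722
M5
G00 X127.1942 Y198.5964
M4 S892
G1 X118.6957 Y192.8346 F722
G1 X105.8248 Y187.2418 F722
G1 X88.5814 Y181.8179 F722
G1 X66.9657 Y176.5631 F722
G1 X40.9776 Y171.4773 F722
M5
G00 X16.9489 Y169.1562
M4 S612
G1 X32.4420 Y173.2829 F1668
G1 X58.7561 Y178.6020 F1668
G1 X86.1699 Y185.7799 F1668
G1 X104.9622 Y195.4829 F1668
G1 X105.4120 Y208.3775 F1668
M5
G00 X92.5191 Y217.5773
M4 S612
G1 X167.8349 Y244.5057 F1668
G1 X206.9277 Y243.0434 F1668
G1 X93.0591 Y13.4389 F1668
G1 X183.4180 Y204.1795 F1668
G1 X111.6637 Y120.4761 F1668
G1 X92.5191 Y217.5773 F1668
M5
G00 X183.7724 Y12.0060
M4 S612
G1 X69.5202 Y55.4086 F1668
G1 X79.1165 Y111.2800 F1668
G1 X161.6596 Y85.9048 F1668
M5
G00 X67.1665 Y99.3451
M4 S892
G1 X62.5978 Y113.4061 F722
G1 X50.6368 Y122.0963 F722
G1 X35.8522 Y122.0963 F722
G1 X23.8912 Y113.4061 F722
G1 X19.3225 Y99.3451 F722
G1 X23.8912 Y85.2841 F722
G1 X35.8522 Y76.5939 F722
G1 X50.6368 Y76.5939 F722
G1 X62.5978 Y85.2841 F722
G1 X67.1665 Y99.3451 F722
M5
G00 X0.0000 Y0.0000

Since the viewBox matches the mm dimensions, user units are millimetres directly. The only transform is the Y-flip y_m = 281.5377 − y_svg.

Shape 1 is a circle drawn with `<circle>`. Its stroke #0000ff means cut at S892, F722. After flipping Y the toolpath is (126.2420,29.7531) → (122.9482,39.8905) → (114.3248,46.1558) → (103.6656,46.1558) → (95.0422,39.8905) → (91.7484,29.7531) → (95.0422,19.6157) → (103.6656,13.3504) → (114.3248,13.3504) → (122.9482,19.6157) → (126.2420,29.7531), returning to the start.

Shape 2 is a line segment drawn with `<polyline>`. Its stroke #0000ff means cut at S892, F722. After flipping Y the toolpath is (198.6310,63.3686) → (191.9141,53.1467).

Shape 3 is a cubic bezier drawn with `<path>`. Its stroke #0000ff means cut at S892, F722. After flipping Y the toolpath is (128.0531,228.5078) → (132.5628,220.5027) → (131.0856,177.9494) → (127.7172,122.2697) → (126.5535,74.8852) → (131.6902,57.2178).

Shape 4 is a quadratic bezier drawn with `<path>`. Its stroke #0000ff means cut at S892, F722. After flipping Y the toolpath is (127.1942,198.5964) → (118.6957,192.8346) → (105.8248,187.2418) → (88.5814,181.8179) → (66.9657,176.5631) → (40.9776,171.4773).

Shape 5 is a cubic bezier drawn with `<path>`. Its stroke #ff00ff means score at S612, F1668. After flipping Y the toolpath is (16.9489,169.1562) → (32.4420,173.2829) → (58.7561,178.6020) → (86.1699,185.7799) → (104.9622,195.4829) → (105.4120,208.3775).

Shape 6 is a closed polygon drawn with `<polygon>`. Its stroke #ff00ff means score at S612, F1668. After flipping Y the toolpath is (92.5191,217.5773) → (167.8349,244.5057) → (206.9277,243.0434) → (93.0591,13.4389) → (183.4180,204.1795) → (111.6637,120.4761) → (92.5191,217.5773), returning to the start.

Shape 7 is a open polyline drawn with `<path>`. Its stroke #ff00ff means score at S612, F1668. After flipping Y the toolpath is (183.7724,12.0060) → (69.5202,55.4086) → (79.1165,111.2800) → (161.6596,85.9048).

Shape 8 is a circle drawn with `<circle>`. Its stroke #0000ff means cut at S892, F722. After flipping Y the toolpath is (67.1665,99.3451) → (62.5978,113.4061) → (50.6368,122.0963) → (35.8522,122.0963) → (23.8912,113.4061) → (19.3225,99.3451) → (23.8912,85.2841) → (35.8522,76.5939) → (50.6368,76.5939) → (62.5978,85.2841) → (67.1665,99.3451), returning to the start.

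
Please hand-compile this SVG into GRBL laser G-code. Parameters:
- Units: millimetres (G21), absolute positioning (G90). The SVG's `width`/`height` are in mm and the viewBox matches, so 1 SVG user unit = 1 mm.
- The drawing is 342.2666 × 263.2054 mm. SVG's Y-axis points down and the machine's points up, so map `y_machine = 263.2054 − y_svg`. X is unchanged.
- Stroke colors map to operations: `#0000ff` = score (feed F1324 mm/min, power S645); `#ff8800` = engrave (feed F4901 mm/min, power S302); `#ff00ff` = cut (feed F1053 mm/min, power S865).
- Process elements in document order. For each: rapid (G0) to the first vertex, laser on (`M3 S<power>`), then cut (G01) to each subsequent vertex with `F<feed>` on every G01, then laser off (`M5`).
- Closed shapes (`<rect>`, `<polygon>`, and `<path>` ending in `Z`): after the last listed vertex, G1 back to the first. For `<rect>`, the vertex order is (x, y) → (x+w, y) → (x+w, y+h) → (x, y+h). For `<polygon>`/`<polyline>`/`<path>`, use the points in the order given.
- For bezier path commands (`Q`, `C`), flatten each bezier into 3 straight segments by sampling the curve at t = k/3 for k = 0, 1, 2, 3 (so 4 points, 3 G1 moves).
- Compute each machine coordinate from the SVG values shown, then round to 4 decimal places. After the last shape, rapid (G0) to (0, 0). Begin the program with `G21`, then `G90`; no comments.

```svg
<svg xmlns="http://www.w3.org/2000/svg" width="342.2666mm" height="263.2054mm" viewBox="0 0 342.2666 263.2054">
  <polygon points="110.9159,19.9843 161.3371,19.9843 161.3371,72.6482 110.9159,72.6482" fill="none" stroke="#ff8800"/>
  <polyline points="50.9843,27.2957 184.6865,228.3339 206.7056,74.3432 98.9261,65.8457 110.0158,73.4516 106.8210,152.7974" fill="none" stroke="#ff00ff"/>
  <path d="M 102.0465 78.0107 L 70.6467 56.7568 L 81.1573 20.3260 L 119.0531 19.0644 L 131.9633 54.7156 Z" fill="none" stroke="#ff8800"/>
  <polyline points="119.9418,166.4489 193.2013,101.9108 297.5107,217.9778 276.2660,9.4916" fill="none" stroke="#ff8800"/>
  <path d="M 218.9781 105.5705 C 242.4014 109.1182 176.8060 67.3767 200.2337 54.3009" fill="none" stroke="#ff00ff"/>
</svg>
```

viewBox `0 0 342.2666 263.2054` with mm width/height → 1 unit = 1 mm. Flip: y_m = 263.2054 − y_svg.

**Shape 1** — `<polygon>` rectangle, stroke `#ff8800` → engrave (S302, F4901). Machine vertices: (110.9159,243.2211) → (161.3371,243.2211) → (161.3371,190.5572) → (110.9159,190.5572) → (110.9159,243.2211). Closed: final G1 returns to the first vertex.

**Shape 2** — `<polyline>` open polyline, stroke `#ff00ff` → cut (S865, F1053). Machine vertices: (50.9843,235.9097) → (184.6865,34.8715) → (206.7056,188.8622) → (98.9261,197.3597) → (110.0158,189.7538) → (106.8210,110.4080). Open path.

**Shape 3** — `<path>` regular polygon, stroke `#ff8800` → engrave (S302, F4901). Machine vertices: (102.0465,185.1947) → (70.6467,206.4486) → (81.1573,242.8794) → (119.0531,244.1410) → (131.9633,208.4898) → (102.0465,185.1947). Closed: final G1 returns to the first vertex.

**Shape 4** — `<polyline>` open polyline, stroke `#ff8800` → engrave (S302, F4901). Machine vertices: (119.9418,96.7565) → (193.2013,161.2946) → (297.5107,45.2276) → (276.2660,253.7138). Open path.

**Shape 5** — `<path>` cubic bezier, stroke `#ff00ff` → cut (S865, F1053). Control points (SVG): P0=(218.9781,105.5705), P1=(242.4014,109.1182), P2=(176.8060,67.3767), P3=(200.2337,54.3009); sampled at t=k/3. Machine vertices: (218.9781,157.6349) → (219.3226,166.4445) → (199.8862,189.0125) → (200.2337,208.9045). Open path.

G21
G90
G0 X110.9159 Y243.2211
M3 S302
G01 X161.3371 Y243.2211 F4901
G01 X161.3371 Y190.5572 F4901
G01 X110.9159 Y190.5572 F4901
G01 X110.9159 Y243.2211 F4901
M5
G0 X50.9843 Y235.9097
M3 S865
G01 X184.6865 Y34.8715 F1053
G01 X206.7056 Y188.8622 F1053
G01 X98.9261 Y197.3597 F1053
G01 X110.0158 Y189.7538 F1053
G01 X106.8210 Y110.4080 F1053
M5
G0 X102.0465 Y185.1947
M3 S302
G01 X70.6467 Y206.4486 F4901
G01 X81.1573 Y242.8794 F4901
G01 X119.0531 Y244.1410 F4901
G01 X131.9633 Y208.4898 F4901
G01 X102.0465 Y185.1947 F4901
M5
G0 X119.9418 Y96.7565
M3 S302
G01 X193.2013 Y161.2946 F4901
G01 X297.5107 Y45.2276 F4901
G01 X276.2660 Y253.7138 F4901
M5
G0 X218.9781 Y157.6349
M3 S865
G01 X219.3226 Y166.4445 F1053
G01 X199.8862 Y189.0125 F1053
G01 X200.2337 Y208.9045 F1053
M5
G0 X0.0000 Y0.0000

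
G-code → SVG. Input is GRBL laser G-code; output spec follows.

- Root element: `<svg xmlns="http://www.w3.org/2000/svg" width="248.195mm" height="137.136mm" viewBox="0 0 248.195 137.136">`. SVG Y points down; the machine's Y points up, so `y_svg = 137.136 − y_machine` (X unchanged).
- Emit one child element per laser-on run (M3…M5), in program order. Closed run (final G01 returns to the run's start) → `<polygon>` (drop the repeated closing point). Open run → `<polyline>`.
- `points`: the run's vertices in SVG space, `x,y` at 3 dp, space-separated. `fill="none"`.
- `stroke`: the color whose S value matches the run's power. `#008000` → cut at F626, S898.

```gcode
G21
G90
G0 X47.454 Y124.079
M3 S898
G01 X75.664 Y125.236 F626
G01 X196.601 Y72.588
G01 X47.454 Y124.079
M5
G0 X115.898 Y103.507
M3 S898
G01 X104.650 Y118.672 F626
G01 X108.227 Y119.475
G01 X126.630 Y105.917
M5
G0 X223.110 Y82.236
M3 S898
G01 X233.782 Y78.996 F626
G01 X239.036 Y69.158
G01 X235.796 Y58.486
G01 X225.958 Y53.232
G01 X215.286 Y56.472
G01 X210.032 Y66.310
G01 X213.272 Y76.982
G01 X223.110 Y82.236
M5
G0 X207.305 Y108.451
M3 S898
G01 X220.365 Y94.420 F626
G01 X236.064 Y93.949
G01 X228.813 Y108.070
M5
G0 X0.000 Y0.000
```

Each laser-on run becomes one SVG element. Flip Y back into SVG space with y_svg = 137.136 − y_machine. Every run uses S898, so all elements get stroke `#008000` (cut).

Run 1: The run returns to its start, so emit a `<polygon>` with points (Y-flipped): 47.454,13.057 75.664,11.900 196.601,64.548.

Run 2: The run is open, so emit a `<polyline>` with points (Y-flipped): 115.898,33.629 104.650,18.464 108.227,17.661 126.630,31.219.

Run 3: The run returns to its start, so emit a `<polygon>` with points (Y-flipped): 223.110,54.900 233.782,58.140 239.036,67.978 235.796,78.650 225.958,83.904 215.286,80.664 210.032,70.826 213.272,60.154.

Run 4: The run is open, so emit a `<polyline>` with points (Y-flipped): 207.305,28.685 220.365,42.716 236.064,43.187 228.813,29.066.

<svg xmlns="http://www.w3.org/2000/svg" width="248.195mm" height="137.136mm" viewBox="0 0 248.195 137.136">
  <polygon points="47.454,13.057 75.664,11.900 196.601,64.548" fill="none" stroke="#008000"/>
  <polyline points="115.898,33.629 104.650,18.464 108.227,17.661 126.630,31.219" fill="none" stroke="#008000"/>
  <polygon points="223.110,54.900 233.782,58.140 239.036,67.978 235.796,78.650 225.958,83.904 215.286,80.664 210.032,70.826 213.272,60.154" fill="none" stroke="#008000"/>
  <polyline points="207.305,28.685 220.365,42.716 236.064,43.187 228.813,29.066" fill="none" stroke="#008000"/>
</svg>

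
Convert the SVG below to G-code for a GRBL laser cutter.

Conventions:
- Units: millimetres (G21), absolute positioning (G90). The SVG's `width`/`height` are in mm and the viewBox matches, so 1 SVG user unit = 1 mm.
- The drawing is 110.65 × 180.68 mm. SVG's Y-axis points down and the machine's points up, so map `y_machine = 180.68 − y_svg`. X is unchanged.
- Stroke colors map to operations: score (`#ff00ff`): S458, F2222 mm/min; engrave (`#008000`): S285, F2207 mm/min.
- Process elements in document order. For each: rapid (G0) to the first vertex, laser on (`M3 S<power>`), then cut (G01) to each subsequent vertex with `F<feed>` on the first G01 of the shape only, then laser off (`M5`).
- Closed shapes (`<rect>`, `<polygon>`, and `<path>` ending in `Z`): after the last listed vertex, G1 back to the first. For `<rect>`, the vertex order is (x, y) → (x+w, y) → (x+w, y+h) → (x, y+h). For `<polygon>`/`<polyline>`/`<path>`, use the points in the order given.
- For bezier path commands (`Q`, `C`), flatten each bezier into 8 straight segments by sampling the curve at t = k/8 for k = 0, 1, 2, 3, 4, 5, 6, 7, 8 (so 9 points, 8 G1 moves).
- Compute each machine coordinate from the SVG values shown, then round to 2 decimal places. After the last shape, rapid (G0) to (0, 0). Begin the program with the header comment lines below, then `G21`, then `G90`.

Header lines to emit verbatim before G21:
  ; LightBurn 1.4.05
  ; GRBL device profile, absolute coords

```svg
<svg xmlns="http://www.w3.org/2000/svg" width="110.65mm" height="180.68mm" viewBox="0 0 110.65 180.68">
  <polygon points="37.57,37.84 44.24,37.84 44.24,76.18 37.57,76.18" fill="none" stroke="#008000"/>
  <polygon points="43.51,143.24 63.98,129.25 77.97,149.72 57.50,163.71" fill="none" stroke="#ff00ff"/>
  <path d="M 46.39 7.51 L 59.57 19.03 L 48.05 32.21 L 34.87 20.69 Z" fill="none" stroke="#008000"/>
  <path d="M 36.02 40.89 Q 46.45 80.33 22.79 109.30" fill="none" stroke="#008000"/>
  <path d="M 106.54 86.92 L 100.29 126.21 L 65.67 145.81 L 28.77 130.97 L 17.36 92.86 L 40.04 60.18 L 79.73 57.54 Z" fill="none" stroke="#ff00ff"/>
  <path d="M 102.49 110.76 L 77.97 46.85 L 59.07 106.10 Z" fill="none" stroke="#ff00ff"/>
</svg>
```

Since the viewBox matches the mm dimensions, user units are millimetres directly. The only transform is the Y-flip y_m = 180.68 − y_svg.

Shape 1 is a rectangle drawn with `<polygon>`. Its stroke #008000 means engrave at S285, F2207. After flipping Y the toolpath is (37.57,142.84) → (44.24,142.84) → (44.24,104.50) → (37.57,104.50) → (37.57,142.84), returning to the start.

Shape 2 is a regular polygon drawn with `<polygon>`. Its stroke #ff00ff means score at S458, F2222. After flipping Y the toolpath is (43.51,37.44) → (63.98,51.43) → (77.97,30.96) → (57.50,16.97) → (43.51,37.44), returning to the start.

Shape 3 is a regular polygon drawn with `<path>`. Its stroke #008000 means engrave at S285, F2207. After flipping Y the toolpath is (46.39,173.17) → (59.57,161.65) → (48.05,148.47) → (34.87,159.99) → (46.39,173.17), returning to the start.

Shape 4 is a quadratic bezier drawn with `<path>`. Its stroke #008000 means engrave at S285, F2207. After flipping Y the toolpath is (36.02,139.79) → (38.09,130.09) → (39.10,120.72) → (39.05,111.68) → (37.93,102.97) → (35.74,94.58) → (32.49,86.52) → (28.17,78.79) → (22.79,71.38).

Shape 5 is a regular polygon drawn with `<path>`. Its stroke #ff00ff means score at S458, F2222. After flipping Y the toolpath is (106.54,93.76) → (100.29,54.47) → (65.67,34.87) → (28.77,49.71) → (17.36,87.82) → (40.04,120.50) → (79.73,123.14) → (106.54,93.76), returning to the start.

Shape 6 is a closed polygon drawn with `<path>`. Its stroke #ff00ff means score at S458, F2222. After flipping Y the toolpath is (102.49,69.92) → (77.97,133.83) → (59.07,74.58) → (102.49,69.92), returning to the start.

; LightBurn 1.4.05
; GRBL device profile, absolute coords
G21
G90
G0 X37.57 Y142.84
M3 S285
G01 X44.24 Y142.84 F2207
G01 X44.24 Y104.50
G01 X37.57 Y104.50
G01 X37.57 Y142.84
M5
G0 X43.51 Y37.44
M3 S458
G01 X63.98 Y51.43 F2222
G01 X77.97 Y30.96
G01 X57.50 Y16.97
G01 X43.51 Y37.44
M5
G0 X46.39 Y173.17
M3 S285
G01 X59.57 Y161.65 F2207
G01 X48.05 Y148.47
G01 X34.87 Y159.99
G01 X46.39 Y173.17
M5
G0 X36.02 Y139.79
M3 S285
G01 X38.09 Y130.09 F2207
G01 X39.10 Y120.72
G01 X39.05 Y111.68
G01 X37.93 Y102.97
G01 X35.74 Y94.58
G01 X32.49 Y86.52
G01 X28.17 Y78.79
G01 X22.79 Y71.38
M5
G0 X106.54 Y93.76
M3 S458
G01 X100.29 Y54.47 F2222
G01 X65.67 Y34.87
G01 X28.77 Y49.71
G01 X17.36 Y87.82
G01 X40.04 Y120.50
G01 X79.73 Y123.14
G01 X106.54 Y93.76
M5
G0 X102.49 Y69.92
M3 S458
G01 X77.97 Y133.83 F2222
G01 X59.07 Y74.58
G01 X102.49 Y69.92
M5
G0 X0.00 Y0.00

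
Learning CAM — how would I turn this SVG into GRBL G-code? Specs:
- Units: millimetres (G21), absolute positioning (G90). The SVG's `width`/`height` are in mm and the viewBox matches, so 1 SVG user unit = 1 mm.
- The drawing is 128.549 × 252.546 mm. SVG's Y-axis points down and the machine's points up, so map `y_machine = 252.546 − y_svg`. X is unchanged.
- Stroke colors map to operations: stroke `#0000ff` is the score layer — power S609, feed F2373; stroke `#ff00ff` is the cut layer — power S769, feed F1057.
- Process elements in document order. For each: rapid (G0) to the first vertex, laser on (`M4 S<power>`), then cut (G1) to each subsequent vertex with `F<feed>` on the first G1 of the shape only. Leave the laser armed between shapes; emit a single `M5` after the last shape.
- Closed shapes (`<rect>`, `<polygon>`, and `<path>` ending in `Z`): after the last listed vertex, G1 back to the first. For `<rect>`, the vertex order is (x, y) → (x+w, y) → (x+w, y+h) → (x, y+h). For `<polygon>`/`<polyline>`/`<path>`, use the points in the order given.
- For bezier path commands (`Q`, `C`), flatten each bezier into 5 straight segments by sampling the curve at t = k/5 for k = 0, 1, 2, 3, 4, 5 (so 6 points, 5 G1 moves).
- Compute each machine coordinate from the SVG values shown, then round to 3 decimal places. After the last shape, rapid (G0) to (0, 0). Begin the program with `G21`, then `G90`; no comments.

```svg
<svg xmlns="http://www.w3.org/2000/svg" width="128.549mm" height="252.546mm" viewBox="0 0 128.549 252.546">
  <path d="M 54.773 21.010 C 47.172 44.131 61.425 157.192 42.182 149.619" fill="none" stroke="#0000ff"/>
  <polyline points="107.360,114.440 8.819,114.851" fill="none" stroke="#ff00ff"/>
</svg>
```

Since the viewBox matches the mm dimensions, user units are millimetres directly. The only transform is the Y-flip y_m = 252.546 − y_svg.

Shape 1 is a cubic bezier drawn with `<path>`. Its stroke #0000ff means score at S609, F2373. After flipping Y the toolpath is (54.773,231.536) → (52.392,208.555) → (52.599,174.096) → (52.738,138.267) → (50.151,111.175) → (42.182,102.927).

Shape 2 is a line segment drawn with `<polyline>`. Its stroke #ff00ff means cut at S769, F1057. After flipping Y the toolpath is (107.360,138.106) → (8.819,137.695).

G21
G90
G0 X54.773 Y231.536
M4 S609
G1 X52.392 Y208.555 F2373
G1 X52.599 Y174.096
G1 X52.738 Y138.267
G1 X50.151 Y111.175
G1 X42.182 Y102.927
G0 X107.360 Y138.106
M4 S769
G1 X8.819 Y137.695 F1057
M5
G0 X0.000 Y0.000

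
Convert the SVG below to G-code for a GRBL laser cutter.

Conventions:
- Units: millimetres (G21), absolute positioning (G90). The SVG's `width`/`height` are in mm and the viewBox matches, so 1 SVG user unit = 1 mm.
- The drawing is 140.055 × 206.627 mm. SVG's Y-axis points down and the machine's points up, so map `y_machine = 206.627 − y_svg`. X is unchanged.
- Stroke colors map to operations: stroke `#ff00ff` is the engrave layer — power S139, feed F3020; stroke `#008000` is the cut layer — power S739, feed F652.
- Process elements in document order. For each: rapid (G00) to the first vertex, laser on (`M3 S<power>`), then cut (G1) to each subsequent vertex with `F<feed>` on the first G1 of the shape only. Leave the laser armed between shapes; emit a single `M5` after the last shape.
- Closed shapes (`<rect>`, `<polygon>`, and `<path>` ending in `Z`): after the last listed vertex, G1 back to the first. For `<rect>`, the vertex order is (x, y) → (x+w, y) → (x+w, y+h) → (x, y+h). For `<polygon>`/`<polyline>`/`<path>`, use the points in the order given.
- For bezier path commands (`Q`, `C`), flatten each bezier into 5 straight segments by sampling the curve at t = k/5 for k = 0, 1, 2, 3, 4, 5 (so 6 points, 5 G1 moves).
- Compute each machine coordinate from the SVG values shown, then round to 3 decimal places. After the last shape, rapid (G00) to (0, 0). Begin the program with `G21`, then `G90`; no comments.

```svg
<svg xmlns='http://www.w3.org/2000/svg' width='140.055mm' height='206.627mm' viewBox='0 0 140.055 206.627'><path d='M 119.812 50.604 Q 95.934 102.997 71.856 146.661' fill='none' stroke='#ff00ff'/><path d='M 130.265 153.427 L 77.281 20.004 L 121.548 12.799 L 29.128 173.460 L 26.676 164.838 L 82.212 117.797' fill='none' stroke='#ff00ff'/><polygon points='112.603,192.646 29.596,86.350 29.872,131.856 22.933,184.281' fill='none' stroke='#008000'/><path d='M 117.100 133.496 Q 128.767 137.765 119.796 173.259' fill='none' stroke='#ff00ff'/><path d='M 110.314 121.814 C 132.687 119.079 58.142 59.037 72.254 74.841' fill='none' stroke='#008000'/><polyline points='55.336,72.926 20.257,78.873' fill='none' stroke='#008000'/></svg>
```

G21
G90
G00 X119.812 Y156.023
M3 S139
G1 X110.253 Y135.415 F3020
G1 X100.678 Y115.505
G1 X91.086 Y96.294
G1 X81.479 Y77.781
G1 X71.856 Y59.966
G00 X130.265 Y53.200
M3 S139
G1 X77.281 Y186.623 F3020
G1 X121.548 Y193.828
G1 X29.128 Y33.167
G1 X26.676 Y41.789
G1 X82.212 Y88.830
G00 X112.603 Y13.981
M3 S739
G1 X29.596 Y120.277 F652
G1 X29.872 Y74.771
G1 X22.933 Y22.346
G1 X112.603 Y13.981
G00 X117.100 Y73.131
M3 S139
G1 X120.941 Y70.174 F3020
G1 X123.132 Y64.720
G1 X123.671 Y56.767
G1 X122.559 Y46.317
G1 X119.796 Y33.368
G00 X110.314 Y84.813
M3 S739
G1 X113.592 Y92.266 F652
G1 X102.518 Y107.081
G1 X85.998 Y122.867
G1 X72.941 Y133.232
G1 X72.254 Y131.786
G00 X55.336 Y133.701
M3 S739
G1 X20.257 Y127.754 F652
M5
G00 X0.000 Y0.000

1 u = 1 mm; y_m = 206.627 − y.

[1] `<path>` quadratic bezier, #ff00ff→engrave S139 F3020: (119.812,156.023) → (110.253,135.415) → (100.678,115.505) → (91.086,96.294) → (81.479,77.781) → (71.856,59.966)

[2] `<path>` open polyline, #ff00ff→engrave S139 F3020: (130.265,53.200) → (77.281,186.623) → (121.548,193.828) → (29.128,33.167) → (26.676,41.789) → (82.212,88.830)

[3] `<polygon>` closed polygon, #008000→cut S739 F652: (112.603,13.981) → (29.596,120.277) → (29.872,74.771) → (22.933,22.346) → (112.603,13.981) (closed)

[4] `<path>` quadratic bezier, #ff00ff→engrave S139 F3020: (117.100,73.131) → (120.941,70.174) → (123.132,64.720) → (123.671,56.767) → (122.559,46.317) → (119.796,33.368)

[5] `<path>` cubic bezier, #008000→cut S739 F652: (110.314,84.813) → (113.592,92.266) → (102.518,107.081) → (85.998,122.867) → (72.941,133.232) → (72.254,131.786)

[6] `<polyline>` line segment, #008000→cut S739 F652: (55.336,133.701) → (20.257,127.754)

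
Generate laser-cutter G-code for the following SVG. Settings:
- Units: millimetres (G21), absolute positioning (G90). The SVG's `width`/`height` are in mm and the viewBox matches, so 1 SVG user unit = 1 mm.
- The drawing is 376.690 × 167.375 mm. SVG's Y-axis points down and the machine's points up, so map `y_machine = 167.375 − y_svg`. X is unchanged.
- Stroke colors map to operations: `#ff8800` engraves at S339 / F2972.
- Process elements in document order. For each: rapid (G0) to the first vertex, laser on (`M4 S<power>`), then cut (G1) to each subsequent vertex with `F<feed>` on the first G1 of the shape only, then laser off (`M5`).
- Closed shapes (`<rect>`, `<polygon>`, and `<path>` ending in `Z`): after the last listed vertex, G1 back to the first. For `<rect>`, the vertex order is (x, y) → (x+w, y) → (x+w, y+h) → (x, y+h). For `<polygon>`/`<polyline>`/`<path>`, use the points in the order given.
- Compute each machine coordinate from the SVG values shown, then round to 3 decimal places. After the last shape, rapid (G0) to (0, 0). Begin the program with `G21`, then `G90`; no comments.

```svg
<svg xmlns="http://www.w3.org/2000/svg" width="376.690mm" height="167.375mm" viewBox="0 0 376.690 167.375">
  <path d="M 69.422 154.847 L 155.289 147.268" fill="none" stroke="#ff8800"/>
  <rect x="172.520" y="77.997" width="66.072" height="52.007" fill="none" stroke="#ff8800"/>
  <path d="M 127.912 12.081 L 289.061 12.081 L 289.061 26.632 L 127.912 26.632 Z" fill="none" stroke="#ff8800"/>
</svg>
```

1 u = 1 mm; y_m = 167.375 − y.

[1] `<path>` line segment, #ff8800→engrave S339 F2972: (69.422,12.528) → (155.289,20.107)

[2] `<rect>` rectangle, #ff8800→engrave S339 F2972: (172.520,89.378) → (238.592,89.378) → (238.592,37.371) → (172.520,37.371) → (172.520,89.378) (closed)

[3] `<path>` rectangle, #ff8800→engrave S339 F2972: (127.912,155.294) → (289.061,155.294) → (289.061,140.743) → (127.912,140.743) → (127.912,155.294) (closed)

G21
G90
G0 X69.422 Y12.528
M4 S339
G1 X155.289 Y20.107 F2972
M5
G0 X172.520 Y89.378
M4 S339
G1 X238.592 Y89.378 F2972
G1 X238.592 Y37.371
G1 X172.520 Y37.371
G1 X172.520 Y89.378
M5
G0 X127.912 Y155.294
M4 S339
G1 X289.061 Y155.294 F2972
G1 X289.061 Y140.743
G1 X127.912 Y140.743
G1 X127.912 Y155.294
M5
G0 X0.000 Y0.000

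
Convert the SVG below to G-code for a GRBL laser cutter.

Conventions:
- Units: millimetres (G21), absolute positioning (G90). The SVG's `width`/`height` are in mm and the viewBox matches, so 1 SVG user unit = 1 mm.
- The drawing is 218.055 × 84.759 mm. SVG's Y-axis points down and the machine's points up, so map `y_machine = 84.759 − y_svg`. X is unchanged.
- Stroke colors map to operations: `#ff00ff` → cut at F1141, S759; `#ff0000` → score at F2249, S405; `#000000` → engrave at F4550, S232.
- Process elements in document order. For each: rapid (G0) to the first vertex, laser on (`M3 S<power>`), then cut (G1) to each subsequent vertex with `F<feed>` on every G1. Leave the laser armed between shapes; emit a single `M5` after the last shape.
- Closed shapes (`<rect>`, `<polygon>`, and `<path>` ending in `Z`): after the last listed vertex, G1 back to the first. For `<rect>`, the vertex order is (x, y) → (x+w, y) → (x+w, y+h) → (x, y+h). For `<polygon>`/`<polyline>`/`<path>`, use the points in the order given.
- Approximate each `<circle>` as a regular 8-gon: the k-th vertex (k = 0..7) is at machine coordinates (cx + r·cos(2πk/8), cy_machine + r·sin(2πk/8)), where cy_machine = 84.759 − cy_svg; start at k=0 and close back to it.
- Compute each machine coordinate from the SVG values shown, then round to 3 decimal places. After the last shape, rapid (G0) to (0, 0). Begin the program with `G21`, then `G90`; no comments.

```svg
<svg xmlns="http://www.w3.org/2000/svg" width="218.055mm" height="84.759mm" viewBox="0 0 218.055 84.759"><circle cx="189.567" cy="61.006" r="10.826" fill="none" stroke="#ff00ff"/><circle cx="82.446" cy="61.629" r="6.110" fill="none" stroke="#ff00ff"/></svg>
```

G21
G90
G0 X200.393 Y23.753
M3 S759
G1 X197.222 Y31.408 F1141
G1 X189.567 Y34.579 F1141
G1 X181.912 Y31.408 F1141
G1 X178.741 Y23.753 F1141
G1 X181.912 Y16.098 F1141
G1 X189.567 Y12.927 F1141
G1 X197.222 Y16.098 F1141
G1 X200.393 Y23.753 F1141
G0 X88.556 Y23.130
M3 S759
G1 X86.766 Y27.450 F1141
G1 X82.446 Y29.240 F1141
G1 X78.126 Y27.450 F1141
G1 X76.336 Y23.130 F1141
G1 X78.126 Y18.810 F1141
G1 X82.446 Y17.020 F1141
G1 X86.766 Y18.810 F1141
G1 X88.556 Y23.130 F1141
M5
G0 X0.000 Y0.000

viewBox `0 0 218.055 84.759` with mm width/height → 1 unit = 1 mm. Flip: y_m = 84.759 − y_svg.

**Shape 1** — `<circle>` circle, stroke `#ff00ff` → cut (S759, F1141). Machine vertices: (200.393,23.753) → (197.222,31.408) → (189.567,34.579) → (181.912,31.408) → (178.741,23.753) → (181.912,16.098) → (189.567,12.927) → (197.222,16.098) → (200.393,23.753). Closed: final G1 returns to the first vertex.

**Shape 2** — `<circle>` circle, stroke `#ff00ff` → cut (S759, F1141). Machine vertices: (88.556,23.130) → (86.766,27.450) → (82.446,29.240) → (78.126,27.450) → (76.336,23.130) → (78.126,18.810) → (82.446,17.020) → (86.766,18.810) → (88.556,23.130). Closed: final G1 returns to the first vertex.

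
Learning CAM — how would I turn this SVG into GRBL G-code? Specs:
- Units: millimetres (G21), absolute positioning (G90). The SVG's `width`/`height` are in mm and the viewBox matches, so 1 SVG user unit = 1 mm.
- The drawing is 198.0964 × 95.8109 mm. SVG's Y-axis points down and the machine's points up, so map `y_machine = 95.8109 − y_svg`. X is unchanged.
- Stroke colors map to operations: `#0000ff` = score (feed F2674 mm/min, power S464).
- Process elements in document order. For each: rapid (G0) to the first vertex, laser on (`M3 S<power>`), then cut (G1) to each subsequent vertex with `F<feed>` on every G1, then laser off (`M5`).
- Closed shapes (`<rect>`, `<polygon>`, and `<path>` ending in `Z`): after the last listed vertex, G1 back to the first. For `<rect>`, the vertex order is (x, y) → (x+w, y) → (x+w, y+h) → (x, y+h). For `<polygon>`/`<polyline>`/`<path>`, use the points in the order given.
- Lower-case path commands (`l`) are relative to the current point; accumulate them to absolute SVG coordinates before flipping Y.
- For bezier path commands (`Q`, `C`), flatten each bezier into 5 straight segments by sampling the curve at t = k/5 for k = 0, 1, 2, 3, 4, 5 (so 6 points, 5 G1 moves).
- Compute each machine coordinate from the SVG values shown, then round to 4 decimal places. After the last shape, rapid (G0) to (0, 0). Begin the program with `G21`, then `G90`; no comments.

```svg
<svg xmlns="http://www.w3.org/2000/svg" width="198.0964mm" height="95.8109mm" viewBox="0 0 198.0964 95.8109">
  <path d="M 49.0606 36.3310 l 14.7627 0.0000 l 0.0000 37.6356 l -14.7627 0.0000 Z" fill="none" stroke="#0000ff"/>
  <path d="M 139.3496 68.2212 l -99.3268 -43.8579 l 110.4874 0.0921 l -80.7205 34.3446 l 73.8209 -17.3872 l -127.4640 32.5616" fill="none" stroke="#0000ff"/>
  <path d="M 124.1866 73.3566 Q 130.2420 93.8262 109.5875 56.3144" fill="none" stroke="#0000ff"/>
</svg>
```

1 u = 1 mm; y_m = 95.8109 − y.

[1] `<path>` rectangle, #0000ff→score S464 F2674: (49.0606,59.4799) → (63.8233,59.4799) → (63.8233,21.8443) → (49.0606,21.8443) → (49.0606,59.4799) (closed)

[2] `<path>` open polyline, #0000ff→score S464 F2674: (139.3496,27.5897) → (40.0228,71.4476) → (150.5102,71.3555) → (69.7897,37.0109) → (143.6106,54.3981) → (16.1466,21.8365)

[3] `<path>` quadratic bezier, #0000ff→score S464 F2674: (124.1866,22.4543) → (125.5404,16.5857) → (124.7573,15.3556) → (121.8375,18.7641) → (116.7809,26.8110) → (109.5875,39.4965)

G21
G90
G0 X49.0606 Y59.4799
M3 S464
G1 X63.8233 Y59.4799 F2674
G1 X63.8233 Y21.8443 F2674
G1 X49.0606 Y21.8443 F2674
G1 X49.0606 Y59.4799 F2674
M5
G0 X139.3496 Y27.5897
M3 S464
G1 X40.0228 Y71.4476 F2674
G1 X150.5102 Y71.3555 F2674
G1 X69.7897 Y37.0109 F2674
G1 X143.6106 Y54.3981 F2674
G1 X16.1466 Y21.8365 F2674
M5
G0 X124.1866 Y22.4543
M3 S464
G1 X125.5404 Y16.5857 F2674
G1 X124.7573 Y15.3556 F2674
G1 X121.8375 Y18.7641 F2674
G1 X116.7809 Y26.8110 F2674
G1 X109.5875 Y39.4965 F2674
M5
G0 X0.0000 Y0.0000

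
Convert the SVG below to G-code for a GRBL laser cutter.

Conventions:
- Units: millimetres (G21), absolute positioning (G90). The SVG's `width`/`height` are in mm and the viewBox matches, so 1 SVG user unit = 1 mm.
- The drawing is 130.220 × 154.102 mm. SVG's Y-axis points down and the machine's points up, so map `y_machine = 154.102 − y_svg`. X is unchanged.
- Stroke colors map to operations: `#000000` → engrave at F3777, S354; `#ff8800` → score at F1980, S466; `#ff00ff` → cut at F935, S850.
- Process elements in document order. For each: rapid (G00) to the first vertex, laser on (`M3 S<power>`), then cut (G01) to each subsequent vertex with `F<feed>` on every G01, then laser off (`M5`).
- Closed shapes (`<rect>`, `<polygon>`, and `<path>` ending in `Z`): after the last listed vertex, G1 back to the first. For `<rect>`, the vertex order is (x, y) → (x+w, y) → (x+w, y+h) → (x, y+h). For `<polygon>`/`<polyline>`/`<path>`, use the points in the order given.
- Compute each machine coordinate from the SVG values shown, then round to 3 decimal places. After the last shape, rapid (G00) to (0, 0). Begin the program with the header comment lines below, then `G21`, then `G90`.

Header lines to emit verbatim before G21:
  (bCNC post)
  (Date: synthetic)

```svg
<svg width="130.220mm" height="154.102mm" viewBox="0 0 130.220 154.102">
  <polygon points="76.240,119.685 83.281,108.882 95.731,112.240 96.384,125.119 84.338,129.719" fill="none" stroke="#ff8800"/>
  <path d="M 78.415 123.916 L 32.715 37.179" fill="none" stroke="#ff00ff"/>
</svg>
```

(bCNC post)
(Date: synthetic)
G21
G90
G00 X76.240 Y34.417
M3 S466
G01 X83.281 Y45.220 F1980
G01 X95.731 Y41.862 F1980
G01 X96.384 Y28.983 F1980
G01 X84.338 Y24.383 F1980
G01 X76.240 Y34.417 F1980
M5
G00 X78.415 Y30.186
M3 S850
G01 X32.715 Y116.923 F935
M5
G00 X0.000 Y0.000

viewBox `0 0 130.220 154.102` with mm width/height → 1 unit = 1 mm. Flip: y_m = 154.102 − y_svg.

**Shape 1** — `<polygon>` regular polygon, stroke `#ff8800` → score (S466, F1980). Machine vertices: (76.240,34.417) → (83.281,45.220) → (95.731,41.862) → (96.384,28.983) → (84.338,24.383) → (76.240,34.417). Closed: final G1 returns to the first vertex.

**Shape 2** — `<path>` line segment, stroke `#ff00ff` → cut (S850, F935). Machine vertices: (78.415,30.186) → (32.715,116.923). Open path.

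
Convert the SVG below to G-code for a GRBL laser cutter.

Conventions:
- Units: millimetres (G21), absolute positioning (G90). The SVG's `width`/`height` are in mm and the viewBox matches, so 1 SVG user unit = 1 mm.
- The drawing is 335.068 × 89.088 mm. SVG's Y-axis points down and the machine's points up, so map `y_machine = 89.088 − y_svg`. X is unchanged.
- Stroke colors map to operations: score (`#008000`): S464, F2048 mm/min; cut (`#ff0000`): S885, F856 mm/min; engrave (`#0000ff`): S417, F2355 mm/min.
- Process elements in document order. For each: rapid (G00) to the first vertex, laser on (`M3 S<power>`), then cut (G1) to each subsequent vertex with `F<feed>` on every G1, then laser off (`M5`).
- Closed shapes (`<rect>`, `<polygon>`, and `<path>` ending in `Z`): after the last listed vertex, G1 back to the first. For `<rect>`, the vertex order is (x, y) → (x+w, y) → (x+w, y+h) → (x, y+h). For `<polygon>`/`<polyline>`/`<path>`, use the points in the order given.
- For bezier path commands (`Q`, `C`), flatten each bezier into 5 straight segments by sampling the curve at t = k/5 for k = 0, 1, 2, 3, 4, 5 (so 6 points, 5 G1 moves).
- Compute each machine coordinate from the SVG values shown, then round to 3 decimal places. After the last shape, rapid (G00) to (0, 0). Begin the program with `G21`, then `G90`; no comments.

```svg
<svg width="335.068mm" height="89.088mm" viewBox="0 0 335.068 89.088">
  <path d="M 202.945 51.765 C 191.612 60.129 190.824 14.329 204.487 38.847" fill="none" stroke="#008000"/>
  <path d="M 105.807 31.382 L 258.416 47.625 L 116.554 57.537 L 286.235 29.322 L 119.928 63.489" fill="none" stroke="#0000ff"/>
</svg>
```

G21
G90
G00 X202.945 Y37.323
M3 S464
G1 X197.442 Y37.808 F2048
G1 X194.657 Y45.318 F2048
G1 X194.778 Y53.877 F2048
G1 X197.992 Y57.509 F2048
G1 X204.487 Y50.241 F2048
M5
G00 X105.807 Y57.706
M3 S417
G1 X258.416 Y41.463 F2355
G1 X116.554 Y31.551 F2355
G1 X286.235 Y59.766 F2355
G1 X119.928 Y25.599 F2355
M5
G00 X0.000 Y0.000

1 u = 1 mm; y_m = 89.088 − y.

[1] `<path>` cubic bezier, #008000→score S464 F2048: (202.945,37.323) → (197.442,37.808) → (194.657,45.318) → (194.778,53.877) → (197.992,57.509) → (204.487,50.241)

[2] `<path>` open polyline, #0000ff→engrave S417 F2355: (105.807,57.706) → (258.416,41.463) → (116.554,31.551) → (286.235,59.766) → (119.928,25.599)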